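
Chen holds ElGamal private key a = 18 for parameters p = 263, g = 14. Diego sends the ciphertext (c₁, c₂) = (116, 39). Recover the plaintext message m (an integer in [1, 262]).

Shared mask s = c₁^a mod p = 116^18 mod 263.
116^1 ≡ 116 (mod 263)
116^2 = (116^1)^2 ≡ 116^2 = 13456 ≡ 43 (mod 263)
116^4 = (116^2)^2 ≡ 43^2 = 1849 ≡ 8 (mod 263)
116^8 = (116^4)^2 ≡ 8^2 = 64 ≡ 64 (mod 263)
116^16 = (116^8)^2 ≡ 64^2 = 4096 ≡ 151 (mod 263)
116^18 = 116^16 · 116^2 ≡ 151 · 43 ≡ 181 (mod 263).
So s = 181; s⁻¹ ≡ 93 (mod 263).
m = c₂ · s⁻¹ mod 263 = 39 · 93 mod 263 = 208.

208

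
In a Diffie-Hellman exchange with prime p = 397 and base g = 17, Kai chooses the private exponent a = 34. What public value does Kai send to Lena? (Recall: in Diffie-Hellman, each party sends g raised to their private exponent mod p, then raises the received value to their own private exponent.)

277

Public value = 17^34 mod 397.
17^1 ≡ 17 (mod 397)
17^2 = (17^1)^2 ≡ 17^2 = 289 ≡ 289 (mod 397)
17^4 = (17^2)^2 ≡ 289^2 = 83521 ≡ 151 (mod 397)
17^8 = (17^4)^2 ≡ 151^2 = 22801 ≡ 172 (mod 397)
17^16 = (17^8)^2 ≡ 172^2 = 29584 ≡ 206 (mod 397)
17^32 = (17^16)^2 ≡ 206^2 = 42436 ≡ 354 (mod 397)
17^34 = 17^32 · 17^2 ≡ 354 · 289 ≡ 277 (mod 397).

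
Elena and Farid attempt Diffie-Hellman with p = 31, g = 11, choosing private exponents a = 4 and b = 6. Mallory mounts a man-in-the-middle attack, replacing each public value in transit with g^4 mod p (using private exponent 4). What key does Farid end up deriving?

8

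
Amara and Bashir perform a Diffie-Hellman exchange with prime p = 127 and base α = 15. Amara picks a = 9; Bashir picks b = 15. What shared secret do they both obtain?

16

Amara sends A = α^a mod p = 15^9 mod 127.
15^1 ≡ 15 (mod 127)
15^2 = (15^1)^2 ≡ 15^2 = 225 ≡ 98 (mod 127)
15^4 = (15^2)^2 ≡ 98^2 = 9604 ≡ 79 (mod 127)
15^8 = (15^4)^2 ≡ 79^2 = 6241 ≡ 18 (mod 127)
15^9 = 15^8 · 15^1 ≡ 18 · 15 ≡ 16 (mod 127).
So A = 16. Bashir then computes K = A^b mod p = 16^15 mod 127.
16^1 ≡ 16 (mod 127)
16^2 = (16^1)^2 ≡ 16^2 = 256 ≡ 2 (mod 127)
16^4 = (16^2)^2 ≡ 2^2 = 4 ≡ 4 (mod 127)
16^8 = (16^4)^2 ≡ 4^2 = 16 ≡ 16 (mod 127)
16^15 = 16^8 · 16^4 · 16^2 · 16^1 ≡ 16 · 4 · 2 · 16 ≡ 16 (mod 127).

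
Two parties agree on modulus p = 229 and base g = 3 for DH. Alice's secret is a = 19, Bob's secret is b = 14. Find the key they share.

94

Bob sends B = g^b mod p = 3^14 mod 229.
3^1 ≡ 3 (mod 229)
3^2 = (3^1)^2 ≡ 3^2 = 9 ≡ 9 (mod 229)
3^4 = (3^2)^2 ≡ 9^2 = 81 ≡ 81 (mod 229)
3^8 = (3^4)^2 ≡ 81^2 = 6561 ≡ 149 (mod 229)
3^14 = 3^8 · 3^4 · 3^2 ≡ 149 · 81 · 9 ≡ 75 (mod 229).
So B = 75. Alice then computes K = B^a mod p = 75^19 mod 229.
75^1 ≡ 75 (mod 229)
75^2 = (75^1)^2 ≡ 75^2 = 5625 ≡ 129 (mod 229)
75^4 = (75^2)^2 ≡ 129^2 = 16641 ≡ 153 (mod 229)
75^8 = (75^4)^2 ≡ 153^2 = 23409 ≡ 51 (mod 229)
75^16 = (75^8)^2 ≡ 51^2 = 2601 ≡ 82 (mod 229)
75^19 = 75^16 · 75^2 · 75^1 ≡ 82 · 129 · 75 ≡ 94 (mod 229).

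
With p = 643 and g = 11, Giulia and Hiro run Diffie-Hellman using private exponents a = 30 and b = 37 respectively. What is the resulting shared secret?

613

Hiro sends B = g^b mod p = 11^37 mod 643.
11^1 ≡ 11 (mod 643)
11^2 = (11^1)^2 ≡ 11^2 = 121 ≡ 121 (mod 643)
11^4 = (11^2)^2 ≡ 121^2 = 14641 ≡ 495 (mod 643)
11^8 = (11^4)^2 ≡ 495^2 = 245025 ≡ 42 (mod 643)
11^16 = (11^8)^2 ≡ 42^2 = 1764 ≡ 478 (mod 643)
11^32 = (11^16)^2 ≡ 478^2 = 228484 ≡ 219 (mod 643)
11^37 = 11^32 · 11^4 · 11^1 ≡ 219 · 495 · 11 ≡ 333 (mod 643).
So B = 333. Giulia then computes K = B^a mod p = 333^30 mod 643.
333^1 ≡ 333 (mod 643)
333^2 = (333^1)^2 ≡ 333^2 = 110889 ≡ 293 (mod 643)
333^4 = (333^2)^2 ≡ 293^2 = 85849 ≡ 330 (mod 643)
333^8 = (333^4)^2 ≡ 330^2 = 108900 ≡ 233 (mod 643)
333^16 = (333^8)^2 ≡ 233^2 = 54289 ≡ 277 (mod 643)
333^30 = 333^16 · 333^8 · 333^4 · 333^2 ≡ 277 · 233 · 330 · 293 ≡ 613 (mod 643).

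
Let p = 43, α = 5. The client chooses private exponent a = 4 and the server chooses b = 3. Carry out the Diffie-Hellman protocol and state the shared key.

41

The server sends B = α^b mod p = 5^3 mod 43.
5^1 ≡ 5 (mod 43)
5^2 = (5^1)^2 ≡ 5^2 = 25 ≡ 25 (mod 43)
5^3 = 5^2 · 5^1 ≡ 25 · 5 ≡ 39 (mod 43).
So B = 39. The client then computes K = B^a mod p = 39^4 mod 43.
39^1 ≡ 39 (mod 43)
39^2 = (39^1)^2 ≡ 39^2 = 1521 ≡ 16 (mod 43)
39^4 = (39^2)^2 ≡ 16^2 = 256 ≡ 41 (mod 43)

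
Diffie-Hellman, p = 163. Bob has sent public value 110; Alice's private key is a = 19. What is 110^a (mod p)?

110

Shared key K = 110^19 mod 163.
110^1 ≡ 110 (mod 163)
110^2 = (110^1)^2 ≡ 110^2 = 12100 ≡ 38 (mod 163)
110^4 = (110^2)^2 ≡ 38^2 = 1444 ≡ 140 (mod 163)
110^8 = (110^4)^2 ≡ 140^2 = 19600 ≡ 40 (mod 163)
110^16 = (110^8)^2 ≡ 40^2 = 1600 ≡ 133 (mod 163)
110^19 = 110^16 · 110^2 · 110^1 ≡ 133 · 38 · 110 ≡ 110 (mod 163).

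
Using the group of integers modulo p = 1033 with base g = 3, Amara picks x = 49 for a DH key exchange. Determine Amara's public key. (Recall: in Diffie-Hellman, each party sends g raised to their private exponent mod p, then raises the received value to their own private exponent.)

421

Public value = 3^49 mod 1033.
3^1 ≡ 3 (mod 1033)
3^2 = (3^1)^2 ≡ 3^2 = 9 ≡ 9 (mod 1033)
3^4 = (3^2)^2 ≡ 9^2 = 81 ≡ 81 (mod 1033)
3^8 = (3^4)^2 ≡ 81^2 = 6561 ≡ 363 (mod 1033)
3^16 = (3^8)^2 ≡ 363^2 = 131769 ≡ 578 (mod 1033)
3^32 = (3^16)^2 ≡ 578^2 = 334084 ≡ 425 (mod 1033)
3^49 = 3^32 · 3^16 · 3^1 ≡ 425 · 578 · 3 ≡ 421 (mod 1033).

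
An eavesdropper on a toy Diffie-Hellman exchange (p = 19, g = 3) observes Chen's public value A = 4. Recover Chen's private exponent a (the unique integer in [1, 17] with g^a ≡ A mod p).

Try successive powers of 3 modulo 19:
3^1 ≡ 3
3^2 ≡ 9
3^3 ≡ 8
3^4 ≡ 5
3^5 ≡ 15
3^6 ≡ 7
3^7 ≡ 2
3^8 ≡ 6
3^9 ≡ 18
3^10 ≡ 16
3^11 ≡ 10
3^12 ≡ 11
3^13 ≡ 14
3^14 ≡ 4
Found: a = 14.

14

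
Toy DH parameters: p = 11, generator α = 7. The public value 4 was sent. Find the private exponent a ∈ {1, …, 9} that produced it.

Try successive powers of 7 modulo 11:
7^1 ≡ 7
7^2 ≡ 5
7^3 ≡ 2
7^4 ≡ 3
7^5 ≡ 10
7^6 ≡ 4
Found: a = 6.

6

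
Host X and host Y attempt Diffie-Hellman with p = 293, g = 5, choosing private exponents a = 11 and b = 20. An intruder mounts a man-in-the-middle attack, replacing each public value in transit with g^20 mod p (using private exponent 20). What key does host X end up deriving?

Host X receives an intruder's public value M = 5^20 mod 293 instead of the honest one.
5^1 ≡ 5 (mod 293)
5^2 = (5^1)^2 ≡ 5^2 = 25 ≡ 25 (mod 293)
5^4 = (5^2)^2 ≡ 25^2 = 625 ≡ 39 (mod 293)
5^8 = (5^4)^2 ≡ 39^2 = 1521 ≡ 56 (mod 293)
5^16 = (5^8)^2 ≡ 56^2 = 3136 ≡ 206 (mod 293)
5^20 = 5^16 · 5^4 ≡ 206 · 39 ≡ 123 (mod 293).
So M = 123. Host X computes K = M^11 mod 293.
123^1 ≡ 123 (mod 293)
123^2 = (123^1)^2 ≡ 123^2 = 15129 ≡ 186 (mod 293)
123^4 = (123^2)^2 ≡ 186^2 = 34596 ≡ 22 (mod 293)
123^8 = (123^4)^2 ≡ 22^2 = 484 ≡ 191 (mod 293)
123^11 = 123^8 · 123^2 · 123^1 ≡ 191 · 186 · 123 ≡ 189 (mod 293).

189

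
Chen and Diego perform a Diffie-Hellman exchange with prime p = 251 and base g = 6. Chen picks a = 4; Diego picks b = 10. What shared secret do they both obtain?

69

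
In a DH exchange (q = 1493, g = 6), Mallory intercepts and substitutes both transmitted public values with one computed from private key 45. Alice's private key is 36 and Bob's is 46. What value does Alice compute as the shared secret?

1411

Alice receives Mallory's public value M = 6^45 mod 1493 instead of the honest one.
6^1 ≡ 6 (mod 1493)
6^2 = (6^1)^2 ≡ 6^2 = 36 ≡ 36 (mod 1493)
6^4 = (6^2)^2 ≡ 36^2 = 1296 ≡ 1296 (mod 1493)
6^8 = (6^4)^2 ≡ 1296^2 = 1679616 ≡ 1484 (mod 1493)
6^16 = (6^8)^2 ≡ 1484^2 = 2202256 ≡ 81 (mod 1493)
6^32 = (6^16)^2 ≡ 81^2 = 6561 ≡ 589 (mod 1493)
6^45 = 6^32 · 6^8 · 6^4 · 6^1 ≡ 589 · 1484 · 1296 · 6 ≡ 1154 (mod 1493).
So M = 1154. Alice computes K = M^36 mod 1493.
1154^1 ≡ 1154 (mod 1493)
1154^2 = (1154^1)^2 ≡ 1154^2 = 1331716 ≡ 1453 (mod 1493)
1154^4 = (1154^2)^2 ≡ 1453^2 = 2111209 ≡ 107 (mod 1493)
1154^8 = (1154^4)^2 ≡ 107^2 = 11449 ≡ 998 (mod 1493)
1154^16 = (1154^8)^2 ≡ 998^2 = 996004 ≡ 173 (mod 1493)
1154^32 = (1154^16)^2 ≡ 173^2 = 29929 ≡ 69 (mod 1493)
1154^36 = 1154^32 · 1154^4 ≡ 69 · 107 ≡ 1411 (mod 1493).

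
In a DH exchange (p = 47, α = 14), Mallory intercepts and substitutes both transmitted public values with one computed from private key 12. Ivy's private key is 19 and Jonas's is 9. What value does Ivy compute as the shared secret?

6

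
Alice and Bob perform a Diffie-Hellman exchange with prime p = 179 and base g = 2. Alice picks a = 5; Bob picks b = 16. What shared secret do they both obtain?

43

Alice sends A = g^a mod p = 2^5 mod 179.
2^1 ≡ 2 (mod 179)
2^2 = (2^1)^2 ≡ 2^2 = 4 ≡ 4 (mod 179)
2^4 = (2^2)^2 ≡ 4^2 = 16 ≡ 16 (mod 179)
2^5 = 2^4 · 2^1 ≡ 16 · 2 ≡ 32 (mod 179).
So A = 32. Bob then computes K = A^b mod p = 32^16 mod 179.
32^1 ≡ 32 (mod 179)
32^2 = (32^1)^2 ≡ 32^2 = 1024 ≡ 129 (mod 179)
32^4 = (32^2)^2 ≡ 129^2 = 16641 ≡ 173 (mod 179)
32^8 = (32^4)^2 ≡ 173^2 = 29929 ≡ 36 (mod 179)
32^16 = (32^8)^2 ≡ 36^2 = 1296 ≡ 43 (mod 179)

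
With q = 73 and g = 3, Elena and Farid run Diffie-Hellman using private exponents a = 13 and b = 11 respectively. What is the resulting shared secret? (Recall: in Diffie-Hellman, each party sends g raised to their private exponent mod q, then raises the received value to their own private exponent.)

49

Elena sends A = g^a mod q = 3^13 mod 73.
3^1 ≡ 3 (mod 73)
3^2 = (3^1)^2 ≡ 3^2 = 9 ≡ 9 (mod 73)
3^4 = (3^2)^2 ≡ 9^2 = 81 ≡ 8 (mod 73)
3^8 = (3^4)^2 ≡ 8^2 = 64 ≡ 64 (mod 73)
3^13 = 3^8 · 3^4 · 3^1 ≡ 64 · 8 · 3 ≡ 3 (mod 73).
So A = 3. Farid then computes K = A^b mod q = 3^11 mod 73.
3^1 ≡ 3 (mod 73)
3^2 = (3^1)^2 ≡ 3^2 = 9 ≡ 9 (mod 73)
3^4 = (3^2)^2 ≡ 9^2 = 81 ≡ 8 (mod 73)
3^8 = (3^4)^2 ≡ 8^2 = 64 ≡ 64 (mod 73)
3^11 = 3^8 · 3^2 · 3^1 ≡ 64 · 9 · 3 ≡ 49 (mod 73).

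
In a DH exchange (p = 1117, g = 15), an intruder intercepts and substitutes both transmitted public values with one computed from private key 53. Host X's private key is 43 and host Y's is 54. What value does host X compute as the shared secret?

Host X receives an intruder's public value M = 15^53 mod 1117 instead of the honest one.
15^1 ≡ 15 (mod 1117)
15^2 = (15^1)^2 ≡ 15^2 = 225 ≡ 225 (mod 1117)
15^4 = (15^2)^2 ≡ 225^2 = 50625 ≡ 360 (mod 1117)
15^8 = (15^4)^2 ≡ 360^2 = 129600 ≡ 28 (mod 1117)
15^16 = (15^8)^2 ≡ 28^2 = 784 ≡ 784 (mod 1117)
15^32 = (15^16)^2 ≡ 784^2 = 614656 ≡ 306 (mod 1117)
15^53 = 15^32 · 15^16 · 15^4 · 15^1 ≡ 306 · 784 · 360 · 15 ≡ 638 (mod 1117).
So M = 638. Host X computes K = M^43 mod 1117.
638^1 ≡ 638 (mod 1117)
638^2 = (638^1)^2 ≡ 638^2 = 407044 ≡ 456 (mod 1117)
638^4 = (638^2)^2 ≡ 456^2 = 207936 ≡ 174 (mod 1117)
638^8 = (638^4)^2 ≡ 174^2 = 30276 ≡ 117 (mod 1117)
638^16 = (638^8)^2 ≡ 117^2 = 13689 ≡ 285 (mod 1117)
638^32 = (638^16)^2 ≡ 285^2 = 81225 ≡ 801 (mod 1117)
638^43 = 638^32 · 638^8 · 638^2 · 638^1 ≡ 801 · 117 · 456 · 638 ≡ 579 (mod 1117).

579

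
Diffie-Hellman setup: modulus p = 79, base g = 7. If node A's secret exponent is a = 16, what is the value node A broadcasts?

11

Public value = 7^16 (mod 79).
7^1 ≡ 7 (mod 79)
7^2 = (7^1)^2 ≡ 7^2 = 49 ≡ 49 (mod 79)
7^4 = (7^2)^2 ≡ 49^2 = 2401 ≡ 31 (mod 79)
7^8 = (7^4)^2 ≡ 31^2 = 961 ≡ 13 (mod 79)
7^16 = (7^8)^2 ≡ 13^2 = 169 ≡ 11 (mod 79)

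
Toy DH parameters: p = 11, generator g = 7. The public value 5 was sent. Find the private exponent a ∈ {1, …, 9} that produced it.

2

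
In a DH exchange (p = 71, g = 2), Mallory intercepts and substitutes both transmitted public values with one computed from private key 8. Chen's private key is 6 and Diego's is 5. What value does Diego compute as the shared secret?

32

Diego receives Mallory's public value M = 2^8 mod 71 instead of the honest one.
2^1 ≡ 2 (mod 71)
2^2 = (2^1)^2 ≡ 2^2 = 4 ≡ 4 (mod 71)
2^4 = (2^2)^2 ≡ 4^2 = 16 ≡ 16 (mod 71)
2^8 = (2^4)^2 ≡ 16^2 = 256 ≡ 43 (mod 71)
So M = 43. Diego computes K = M^5 mod 71.
43^1 ≡ 43 (mod 71)
43^2 = (43^1)^2 ≡ 43^2 = 1849 ≡ 3 (mod 71)
43^4 = (43^2)^2 ≡ 3^2 = 9 ≡ 9 (mod 71)
43^5 = 43^4 · 43^1 ≡ 9 · 43 ≡ 32 (mod 71).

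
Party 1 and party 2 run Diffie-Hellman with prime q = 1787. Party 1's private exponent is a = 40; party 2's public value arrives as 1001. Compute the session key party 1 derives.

987

Shared key K = 1001^40 mod 1787.
1001^1 ≡ 1001 (mod 1787)
1001^2 = (1001^1)^2 ≡ 1001^2 = 1002001 ≡ 1281 (mod 1787)
1001^4 = (1001^2)^2 ≡ 1281^2 = 1640961 ≡ 495 (mod 1787)
1001^8 = (1001^4)^2 ≡ 495^2 = 245025 ≡ 206 (mod 1787)
1001^16 = (1001^8)^2 ≡ 206^2 = 42436 ≡ 1335 (mod 1787)
1001^32 = (1001^16)^2 ≡ 1335^2 = 1782225 ≡ 586 (mod 1787)
1001^40 = 1001^32 · 1001^8 ≡ 586 · 206 ≡ 987 (mod 1787).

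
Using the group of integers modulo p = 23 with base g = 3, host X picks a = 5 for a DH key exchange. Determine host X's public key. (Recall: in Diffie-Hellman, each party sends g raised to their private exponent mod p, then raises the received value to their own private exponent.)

13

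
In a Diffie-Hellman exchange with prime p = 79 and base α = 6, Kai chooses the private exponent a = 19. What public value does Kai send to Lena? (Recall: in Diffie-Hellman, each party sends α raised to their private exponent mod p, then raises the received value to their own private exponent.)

Public value = 6^19 mod 79.
6^1 ≡ 6 (mod 79)
6^2 = (6^1)^2 ≡ 6^2 = 36 ≡ 36 (mod 79)
6^4 = (6^2)^2 ≡ 36^2 = 1296 ≡ 32 (mod 79)
6^8 = (6^4)^2 ≡ 32^2 = 1024 ≡ 76 (mod 79)
6^16 = (6^8)^2 ≡ 76^2 = 5776 ≡ 9 (mod 79)
6^19 = 6^16 · 6^2 · 6^1 ≡ 9 · 36 · 6 ≡ 48 (mod 79).

48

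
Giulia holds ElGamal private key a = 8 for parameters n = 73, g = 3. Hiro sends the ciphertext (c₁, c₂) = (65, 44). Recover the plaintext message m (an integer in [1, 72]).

Shared mask s = c₁^a mod n = 65^8 mod 73.
65^1 ≡ 65 (mod 73)
65^2 = (65^1)^2 ≡ 65^2 = 4225 ≡ 64 (mod 73)
65^4 = (65^2)^2 ≡ 64^2 = 4096 ≡ 8 (mod 73)
65^8 = (65^4)^2 ≡ 8^2 = 64 ≡ 64 (mod 73)
So s = 64; s⁻¹ ≡ 8 (mod 73).
m = c₂ · s⁻¹ mod 73 = 44 · 8 mod 73 = 60.

60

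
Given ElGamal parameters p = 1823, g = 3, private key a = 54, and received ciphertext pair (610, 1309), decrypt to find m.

136

Shared mask s = c₁^a mod p = 610^54 mod 1823.
610^1 ≡ 610 (mod 1823)
610^2 = (610^1)^2 ≡ 610^2 = 372100 ≡ 208 (mod 1823)
610^4 = (610^2)^2 ≡ 208^2 = 43264 ≡ 1335 (mod 1823)
610^8 = (610^4)^2 ≡ 1335^2 = 1782225 ≡ 1154 (mod 1823)
610^16 = (610^8)^2 ≡ 1154^2 = 1331716 ≡ 926 (mod 1823)
610^32 = (610^16)^2 ≡ 926^2 = 857476 ≡ 666 (mod 1823)
610^54 = 610^32 · 610^16 · 610^4 · 610^2 ≡ 666 · 926 · 1335 · 208 ≡ 1149 (mod 1823).
So s = 1149; s⁻¹ ≡ 1539 (mod 1823).
m = c₂ · s⁻¹ mod 1823 = 1309 · 1539 mod 1823 = 136.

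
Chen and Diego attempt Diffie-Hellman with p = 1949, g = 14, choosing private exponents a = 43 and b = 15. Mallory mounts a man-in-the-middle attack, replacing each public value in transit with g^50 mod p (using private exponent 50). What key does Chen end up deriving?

189

Chen receives Mallory's public value M = 14^50 mod 1949 instead of the honest one.
14^1 ≡ 14 (mod 1949)
14^2 = (14^1)^2 ≡ 14^2 = 196 ≡ 196 (mod 1949)
14^4 = (14^2)^2 ≡ 196^2 = 38416 ≡ 1385 (mod 1949)
14^8 = (14^4)^2 ≡ 1385^2 = 1918225 ≡ 409 (mod 1949)
14^16 = (14^8)^2 ≡ 409^2 = 167281 ≡ 1616 (mod 1949)
14^32 = (14^16)^2 ≡ 1616^2 = 2611456 ≡ 1745 (mod 1949)
14^50 = 14^32 · 14^16 · 14^2 ≡ 1745 · 1616 · 196 ≡ 1053 (mod 1949).
So M = 1053. Chen computes K = M^43 mod 1949.
1053^1 ≡ 1053 (mod 1949)
1053^2 = (1053^1)^2 ≡ 1053^2 = 1108809 ≡ 1777 (mod 1949)
1053^4 = (1053^2)^2 ≡ 1777^2 = 3157729 ≡ 349 (mod 1949)
1053^8 = (1053^4)^2 ≡ 349^2 = 121801 ≡ 963 (mod 1949)
1053^16 = (1053^8)^2 ≡ 963^2 = 927369 ≡ 1594 (mod 1949)
1053^32 = (1053^16)^2 ≡ 1594^2 = 2540836 ≡ 1289 (mod 1949)
1053^43 = 1053^32 · 1053^8 · 1053^2 · 1053^1 ≡ 1289 · 963 · 1777 · 1053 ≡ 189 (mod 1949).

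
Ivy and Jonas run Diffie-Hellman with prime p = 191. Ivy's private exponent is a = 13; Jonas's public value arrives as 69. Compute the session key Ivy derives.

30

Shared key K = 69^13 mod 191.
69^1 ≡ 69 (mod 191)
69^2 = (69^1)^2 ≡ 69^2 = 4761 ≡ 177 (mod 191)
69^4 = (69^2)^2 ≡ 177^2 = 31329 ≡ 5 (mod 191)
69^8 = (69^4)^2 ≡ 5^2 = 25 ≡ 25 (mod 191)
69^13 = 69^8 · 69^4 · 69^1 ≡ 25 · 5 · 69 ≡ 30 (mod 191).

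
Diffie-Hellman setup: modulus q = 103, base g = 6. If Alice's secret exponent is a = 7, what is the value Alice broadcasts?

85

Public value = 6^7 mod 103.
6^1 ≡ 6 (mod 103)
6^2 = (6^1)^2 ≡ 6^2 = 36 ≡ 36 (mod 103)
6^4 = (6^2)^2 ≡ 36^2 = 1296 ≡ 60 (mod 103)
6^7 = 6^4 · 6^2 · 6^1 ≡ 60 · 36 · 6 ≡ 85 (mod 103).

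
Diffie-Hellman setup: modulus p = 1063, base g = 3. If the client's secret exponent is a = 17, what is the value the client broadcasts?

545

Public value = 3^17 mod 1063.
3^1 ≡ 3 (mod 1063)
3^2 = (3^1)^2 ≡ 3^2 = 9 ≡ 9 (mod 1063)
3^4 = (3^2)^2 ≡ 9^2 = 81 ≡ 81 (mod 1063)
3^8 = (3^4)^2 ≡ 81^2 = 6561 ≡ 183 (mod 1063)
3^16 = (3^8)^2 ≡ 183^2 = 33489 ≡ 536 (mod 1063)
3^17 = 3^16 · 3^1 ≡ 536 · 3 ≡ 545 (mod 1063).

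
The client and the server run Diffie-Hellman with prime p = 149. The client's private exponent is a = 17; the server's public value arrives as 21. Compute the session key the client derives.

60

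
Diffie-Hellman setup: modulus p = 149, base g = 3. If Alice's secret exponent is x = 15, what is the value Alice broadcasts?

Public value = 3^15 (mod 149).
3^1 ≡ 3 (mod 149)
3^2 = (3^1)^2 ≡ 3^2 = 9 ≡ 9 (mod 149)
3^4 = (3^2)^2 ≡ 9^2 = 81 ≡ 81 (mod 149)
3^8 = (3^4)^2 ≡ 81^2 = 6561 ≡ 5 (mod 149)
3^15 = 3^8 · 3^4 · 3^2 · 3^1 ≡ 5 · 81 · 9 · 3 ≡ 58 (mod 149).

58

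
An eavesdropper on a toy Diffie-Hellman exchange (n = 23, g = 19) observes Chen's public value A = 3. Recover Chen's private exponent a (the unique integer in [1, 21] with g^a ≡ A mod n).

4

Try successive powers of 19 modulo 23:
19^1 ≡ 19
19^2 ≡ 16
19^3 ≡ 5
19^4 ≡ 3
Found: a = 4.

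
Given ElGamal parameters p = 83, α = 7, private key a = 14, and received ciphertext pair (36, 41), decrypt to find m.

51

Shared mask s = c₁^a mod p = 36^14 mod 83.
36^1 ≡ 36 (mod 83)
36^2 = (36^1)^2 ≡ 36^2 = 1296 ≡ 51 (mod 83)
36^4 = (36^2)^2 ≡ 51^2 = 2601 ≡ 28 (mod 83)
36^8 = (36^4)^2 ≡ 28^2 = 784 ≡ 37 (mod 83)
36^14 = 36^8 · 36^4 · 36^2 ≡ 37 · 28 · 51 ≡ 48 (mod 83).
So s = 48; s⁻¹ ≡ 64 (mod 83).
m = c₂ · s⁻¹ mod 83 = 41 · 64 mod 83 = 51.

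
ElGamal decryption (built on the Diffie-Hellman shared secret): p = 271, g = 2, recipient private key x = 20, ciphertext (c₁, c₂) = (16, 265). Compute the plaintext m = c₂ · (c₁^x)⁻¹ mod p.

53

Shared mask s = c₁^x mod p = 16^20 mod 271.
16^1 ≡ 16 (mod 271)
16^2 = (16^1)^2 ≡ 16^2 = 256 ≡ 256 (mod 271)
16^4 = (16^2)^2 ≡ 256^2 = 65536 ≡ 225 (mod 271)
16^8 = (16^4)^2 ≡ 225^2 = 50625 ≡ 219 (mod 271)
16^16 = (16^8)^2 ≡ 219^2 = 47961 ≡ 265 (mod 271)
16^20 = 16^16 · 16^4 ≡ 265 · 225 ≡ 5 (mod 271).
So s = 5; s⁻¹ ≡ 217 (mod 271).
m = c₂ · s⁻¹ mod 271 = 265 · 217 mod 271 = 53.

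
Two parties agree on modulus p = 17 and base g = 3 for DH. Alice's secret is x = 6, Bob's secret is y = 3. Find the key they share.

Bob sends B = g^y mod p = 3^3 mod 17.
3^1 ≡ 3 (mod 17)
3^2 = (3^1)^2 ≡ 3^2 = 9 ≡ 9 (mod 17)
3^3 = 3^2 · 3^1 ≡ 9 · 3 ≡ 10 (mod 17).
So B = 10. Alice then computes K = B^x mod p = 10^6 mod 17.
10^1 ≡ 10 (mod 17)
10^2 = (10^1)^2 ≡ 10^2 = 100 ≡ 15 (mod 17)
10^4 = (10^2)^2 ≡ 15^2 = 225 ≡ 4 (mod 17)
10^6 = 10^4 · 10^2 ≡ 4 · 15 ≡ 9 (mod 17).

9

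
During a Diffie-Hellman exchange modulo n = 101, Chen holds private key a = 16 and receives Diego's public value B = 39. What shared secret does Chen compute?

87

Shared key K = 39^16 mod 101.
39^1 ≡ 39 (mod 101)
39^2 = (39^1)^2 ≡ 39^2 = 1521 ≡ 6 (mod 101)
39^4 = (39^2)^2 ≡ 6^2 = 36 ≡ 36 (mod 101)
39^8 = (39^4)^2 ≡ 36^2 = 1296 ≡ 84 (mod 101)
39^16 = (39^8)^2 ≡ 84^2 = 7056 ≡ 87 (mod 101)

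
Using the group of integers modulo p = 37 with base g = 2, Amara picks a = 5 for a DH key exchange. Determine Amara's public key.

Public value = 2^{5} \pmod{37}.
2^1 ≡ 2 (mod 37)
2^2 = (2^1)^2 ≡ 2^2 = 4 ≡ 4 (mod 37)
2^4 = (2^2)^2 ≡ 4^2 = 16 ≡ 16 (mod 37)
2^5 = 2^4 · 2^1 ≡ 16 · 2 ≡ 32 (mod 37).

32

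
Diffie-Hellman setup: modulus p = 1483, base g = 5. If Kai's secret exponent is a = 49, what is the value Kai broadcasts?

Public value = 5^49 (mod 1483).
5^1 ≡ 5 (mod 1483)
5^2 = (5^1)^2 ≡ 5^2 = 25 ≡ 25 (mod 1483)
5^4 = (5^2)^2 ≡ 25^2 = 625 ≡ 625 (mod 1483)
5^8 = (5^4)^2 ≡ 625^2 = 390625 ≡ 596 (mod 1483)
5^16 = (5^8)^2 ≡ 596^2 = 355216 ≡ 779 (mod 1483)
5^32 = (5^16)^2 ≡ 779^2 = 606841 ≡ 294 (mod 1483)
5^49 = 5^32 · 5^16 · 5^1 ≡ 294 · 779 · 5 ≡ 254 (mod 1483).

254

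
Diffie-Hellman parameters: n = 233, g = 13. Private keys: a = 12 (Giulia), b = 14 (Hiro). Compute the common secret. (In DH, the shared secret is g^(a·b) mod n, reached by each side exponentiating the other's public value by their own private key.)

184

Giulia sends A = g^a mod n = 13^12 mod 233.
13^1 ≡ 13 (mod 233)
13^2 = (13^1)^2 ≡ 13^2 = 169 ≡ 169 (mod 233)
13^4 = (13^2)^2 ≡ 169^2 = 28561 ≡ 135 (mod 233)
13^8 = (13^4)^2 ≡ 135^2 = 18225 ≡ 51 (mod 233)
13^12 = 13^8 · 13^4 ≡ 51 · 135 ≡ 128 (mod 233).
So A = 128. Hiro then computes K = A^b mod n = 128^14 mod 233.
128^1 ≡ 128 (mod 233)
128^2 = (128^1)^2 ≡ 128^2 = 16384 ≡ 74 (mod 233)
128^4 = (128^2)^2 ≡ 74^2 = 5476 ≡ 117 (mod 233)
128^8 = (128^4)^2 ≡ 117^2 = 13689 ≡ 175 (mod 233)
128^14 = 128^8 · 128^4 · 128^2 ≡ 175 · 117 · 74 ≡ 184 (mod 233).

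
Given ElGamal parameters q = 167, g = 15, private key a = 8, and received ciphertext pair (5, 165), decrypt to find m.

Shared mask s = c₁^a mod q = 5^8 mod 167.
5^1 ≡ 5 (mod 167)
5^2 = (5^1)^2 ≡ 5^2 = 25 ≡ 25 (mod 167)
5^4 = (5^2)^2 ≡ 25^2 = 625 ≡ 124 (mod 167)
5^8 = (5^4)^2 ≡ 124^2 = 15376 ≡ 12 (mod 167)
So s = 12; s⁻¹ ≡ 14 (mod 167).
m = c₂ · s⁻¹ mod 167 = 165 · 14 mod 167 = 139.

139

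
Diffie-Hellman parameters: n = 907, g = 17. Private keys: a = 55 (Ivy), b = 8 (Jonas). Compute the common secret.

Ivy sends A = g^a mod n = 17^55 mod 907.
17^1 ≡ 17 (mod 907)
17^2 = (17^1)^2 ≡ 17^2 = 289 ≡ 289 (mod 907)
17^4 = (17^2)^2 ≡ 289^2 = 83521 ≡ 77 (mod 907)
17^8 = (17^4)^2 ≡ 77^2 = 5929 ≡ 487 (mod 907)
17^16 = (17^8)^2 ≡ 487^2 = 237169 ≡ 442 (mod 907)
17^32 = (17^16)^2 ≡ 442^2 = 195364 ≡ 359 (mod 907)
17^55 = 17^32 · 17^16 · 17^4 · 17^2 · 17^1 ≡ 359 · 442 · 77 · 289 · 17 ≡ 681 (mod 907).
So A = 681. Jonas then computes K = A^b mod n = 681^8 mod 907.
681^1 ≡ 681 (mod 907)
681^2 = (681^1)^2 ≡ 681^2 = 463761 ≡ 284 (mod 907)
681^4 = (681^2)^2 ≡ 284^2 = 80656 ≡ 840 (mod 907)
681^8 = (681^4)^2 ≡ 840^2 = 705600 ≡ 861 (mod 907)

861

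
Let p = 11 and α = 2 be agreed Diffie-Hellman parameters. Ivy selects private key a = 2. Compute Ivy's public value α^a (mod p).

4

Public value = 2^2 (mod 11).
2^1 ≡ 2 (mod 11)
2^2 = (2^1)^2 ≡ 2^2 = 4 ≡ 4 (mod 11)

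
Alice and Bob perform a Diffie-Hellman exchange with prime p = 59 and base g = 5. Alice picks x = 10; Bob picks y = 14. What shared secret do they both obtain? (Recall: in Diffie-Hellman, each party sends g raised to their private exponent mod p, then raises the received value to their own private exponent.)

29

Bob sends B = g^y mod p = 5^14 mod 59.
5^1 ≡ 5 (mod 59)
5^2 = (5^1)^2 ≡ 5^2 = 25 ≡ 25 (mod 59)
5^4 = (5^2)^2 ≡ 25^2 = 625 ≡ 35 (mod 59)
5^8 = (5^4)^2 ≡ 35^2 = 1225 ≡ 45 (mod 59)
5^14 = 5^8 · 5^4 · 5^2 ≡ 45 · 35 · 25 ≡ 22 (mod 59).
So B = 22. Alice then computes K = B^x mod p = 22^10 mod 59.
22^1 ≡ 22 (mod 59)
22^2 = (22^1)^2 ≡ 22^2 = 484 ≡ 12 (mod 59)
22^4 = (22^2)^2 ≡ 12^2 = 144 ≡ 26 (mod 59)
22^8 = (22^4)^2 ≡ 26^2 = 676 ≡ 27 (mod 59)
22^10 = 22^8 · 22^2 ≡ 27 · 12 ≡ 29 (mod 59).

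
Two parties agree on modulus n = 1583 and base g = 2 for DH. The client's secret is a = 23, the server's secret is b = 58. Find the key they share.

The client sends A = g^a mod n = 2^23 mod 1583.
2^1 ≡ 2 (mod 1583)
2^2 = (2^1)^2 ≡ 2^2 = 4 ≡ 4 (mod 1583)
2^4 = (2^2)^2 ≡ 4^2 = 16 ≡ 16 (mod 1583)
2^8 = (2^4)^2 ≡ 16^2 = 256 ≡ 256 (mod 1583)
2^16 = (2^8)^2 ≡ 256^2 = 65536 ≡ 633 (mod 1583)
2^23 = 2^16 · 2^4 · 2^2 · 2^1 ≡ 633 · 16 · 4 · 2 ≡ 291 (mod 1583).
So A = 291. The server then computes K = A^b mod n = 291^58 mod 1583.
291^1 ≡ 291 (mod 1583)
291^2 = (291^1)^2 ≡ 291^2 = 84681 ≡ 782 (mod 1583)
291^4 = (291^2)^2 ≡ 782^2 = 611524 ≡ 486 (mod 1583)
291^8 = (291^4)^2 ≡ 486^2 = 236196 ≡ 329 (mod 1583)
291^16 = (291^8)^2 ≡ 329^2 = 108241 ≡ 597 (mod 1583)
291^32 = (291^16)^2 ≡ 597^2 = 356409 ≡ 234 (mod 1583)
291^58 = 291^32 · 291^16 · 291^8 · 291^2 ≡ 234 · 597 · 329 · 782 ≡ 127 (mod 1583).

127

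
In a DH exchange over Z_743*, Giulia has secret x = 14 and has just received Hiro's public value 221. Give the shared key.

Shared key K = 221^14 mod 743.
221^1 ≡ 221 (mod 743)
221^2 = (221^1)^2 ≡ 221^2 = 48841 ≡ 546 (mod 743)
221^4 = (221^2)^2 ≡ 546^2 = 298116 ≡ 173 (mod 743)
221^8 = (221^4)^2 ≡ 173^2 = 29929 ≡ 209 (mod 743)
221^14 = 221^8 · 221^4 · 221^2 ≡ 209 · 173 · 546 ≡ 212 (mod 743).

212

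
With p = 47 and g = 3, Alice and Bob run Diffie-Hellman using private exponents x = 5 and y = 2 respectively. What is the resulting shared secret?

Bob sends B = g^y mod p = 3^2 mod 47.
3^1 ≡ 3 (mod 47)
3^2 = (3^1)^2 ≡ 3^2 = 9 ≡ 9 (mod 47)
So B = 9. Alice then computes K = B^x mod p = 9^5 mod 47.
9^1 ≡ 9 (mod 47)
9^2 = (9^1)^2 ≡ 9^2 = 81 ≡ 34 (mod 47)
9^4 = (9^2)^2 ≡ 34^2 = 1156 ≡ 28 (mod 47)
9^5 = 9^4 · 9^1 ≡ 28 · 9 ≡ 17 (mod 47).

17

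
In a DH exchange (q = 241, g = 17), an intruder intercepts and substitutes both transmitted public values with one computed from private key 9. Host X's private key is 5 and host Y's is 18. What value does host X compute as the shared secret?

Host X receives an intruder's public value M = 17^9 mod 241 instead of the honest one.
17^1 ≡ 17 (mod 241)
17^2 = (17^1)^2 ≡ 17^2 = 289 ≡ 48 (mod 241)
17^4 = (17^2)^2 ≡ 48^2 = 2304 ≡ 135 (mod 241)
17^8 = (17^4)^2 ≡ 135^2 = 18225 ≡ 150 (mod 241)
17^9 = 17^8 · 17^1 ≡ 150 · 17 ≡ 140 (mod 241).
So M = 140. Host X computes K = M^5 mod 241.
140^1 ≡ 140 (mod 241)
140^2 = (140^1)^2 ≡ 140^2 = 19600 ≡ 79 (mod 241)
140^4 = (140^2)^2 ≡ 79^2 = 6241 ≡ 216 (mod 241)
140^5 = 140^4 · 140^1 ≡ 216 · 140 ≡ 115 (mod 241).

115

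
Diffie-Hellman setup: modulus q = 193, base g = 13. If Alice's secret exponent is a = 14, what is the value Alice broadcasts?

Public value = 13^14 (mod 193).
13^1 ≡ 13 (mod 193)
13^2 = (13^1)^2 ≡ 13^2 = 169 ≡ 169 (mod 193)
13^4 = (13^2)^2 ≡ 169^2 = 28561 ≡ 190 (mod 193)
13^8 = (13^4)^2 ≡ 190^2 = 36100 ≡ 9 (mod 193)
13^14 = 13^8 · 13^4 · 13^2 ≡ 9 · 190 · 169 ≡ 69 (mod 193).

69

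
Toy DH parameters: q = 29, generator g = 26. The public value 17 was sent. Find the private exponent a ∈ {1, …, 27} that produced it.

Try successive powers of 26 modulo 29:
26^1 ≡ 26
26^2 ≡ 9
26^3 ≡ 2
26^4 ≡ 23
26^5 ≡ 18
26^6 ≡ 4
26^7 ≡ 17
Found: a = 7.

7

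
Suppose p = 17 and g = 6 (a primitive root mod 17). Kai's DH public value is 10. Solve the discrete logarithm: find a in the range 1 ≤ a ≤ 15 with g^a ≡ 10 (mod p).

13

Try successive powers of 6 modulo 17:
6^1 ≡ 6
6^2 ≡ 2
6^3 ≡ 12
6^4 ≡ 4
6^5 ≡ 7
6^6 ≡ 8
6^7 ≡ 14
6^8 ≡ 16
6^9 ≡ 11
6^10 ≡ 15
6^11 ≡ 5
6^12 ≡ 13
6^13 ≡ 10
Found: a = 13.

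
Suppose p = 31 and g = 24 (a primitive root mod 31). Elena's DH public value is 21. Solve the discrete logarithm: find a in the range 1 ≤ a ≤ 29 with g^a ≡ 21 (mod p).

Try successive powers of 24 modulo 31:
24^1 ≡ 24
24^2 ≡ 18
24^3 ≡ 29
24^4 ≡ 14
24^5 ≡ 26
24^6 ≡ 4
24^7 ≡ 3
24^8 ≡ 10
24^9 ≡ 23
24^10 ≡ 25
24^11 ≡ 11
24^12 ≡ 16
24^13 ≡ 12
24^14 ≡ 9
24^15 ≡ 30
24^16 ≡ 7
24^17 ≡ 13
24^18 ≡ 2
24^19 ≡ 17
24^20 ≡ 5
24^21 ≡ 27
24^22 ≡ 28
24^23 ≡ 21
Found: a = 23.

23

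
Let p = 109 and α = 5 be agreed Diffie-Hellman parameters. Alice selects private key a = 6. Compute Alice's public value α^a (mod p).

38

Public value = 5^6 (mod 109).
5^1 ≡ 5 (mod 109)
5^2 = (5^1)^2 ≡ 5^2 = 25 ≡ 25 (mod 109)
5^4 = (5^2)^2 ≡ 25^2 = 625 ≡ 80 (mod 109)
5^6 = 5^4 · 5^2 ≡ 80 · 25 ≡ 38 (mod 109).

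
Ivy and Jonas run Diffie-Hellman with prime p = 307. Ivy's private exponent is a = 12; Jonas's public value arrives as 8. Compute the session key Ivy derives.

235

Shared key K = 8^12 mod 307.
8^1 ≡ 8 (mod 307)
8^2 = (8^1)^2 ≡ 8^2 = 64 ≡ 64 (mod 307)
8^4 = (8^2)^2 ≡ 64^2 = 4096 ≡ 105 (mod 307)
8^8 = (8^4)^2 ≡ 105^2 = 11025 ≡ 280 (mod 307)
8^12 = 8^8 · 8^4 ≡ 280 · 105 ≡ 235 (mod 307).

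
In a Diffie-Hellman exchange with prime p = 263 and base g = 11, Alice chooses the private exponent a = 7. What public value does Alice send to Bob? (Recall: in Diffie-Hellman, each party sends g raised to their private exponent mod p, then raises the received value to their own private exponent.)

186

Public value = 11^7 (mod 263).
11^1 ≡ 11 (mod 263)
11^2 = (11^1)^2 ≡ 11^2 = 121 ≡ 121 (mod 263)
11^4 = (11^2)^2 ≡ 121^2 = 14641 ≡ 176 (mod 263)
11^7 = 11^4 · 11^2 · 11^1 ≡ 176 · 121 · 11 ≡ 186 (mod 263).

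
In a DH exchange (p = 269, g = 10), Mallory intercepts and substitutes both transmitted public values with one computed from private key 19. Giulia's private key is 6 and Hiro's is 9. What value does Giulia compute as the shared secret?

Giulia receives Mallory's public value M = 10^19 mod 269 instead of the honest one.
10^1 ≡ 10 (mod 269)
10^2 = (10^1)^2 ≡ 10^2 = 100 ≡ 100 (mod 269)
10^4 = (10^2)^2 ≡ 100^2 = 10000 ≡ 47 (mod 269)
10^8 = (10^4)^2 ≡ 47^2 = 2209 ≡ 57 (mod 269)
10^16 = (10^8)^2 ≡ 57^2 = 3249 ≡ 21 (mod 269)
10^19 = 10^16 · 10^2 · 10^1 ≡ 21 · 100 · 10 ≡ 18 (mod 269).
So M = 18. Giulia computes K = M^6 mod 269.
18^1 ≡ 18 (mod 269)
18^2 = (18^1)^2 ≡ 18^2 = 324 ≡ 55 (mod 269)
18^4 = (18^2)^2 ≡ 55^2 = 3025 ≡ 66 (mod 269)
18^6 = 18^4 · 18^2 ≡ 66 · 55 ≡ 133 (mod 269).

133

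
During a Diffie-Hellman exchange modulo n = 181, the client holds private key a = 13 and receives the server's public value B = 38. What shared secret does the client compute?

169

Shared key K = 38^13 mod 181.
38^1 ≡ 38 (mod 181)
38^2 = (38^1)^2 ≡ 38^2 = 1444 ≡ 177 (mod 181)
38^4 = (38^2)^2 ≡ 177^2 = 31329 ≡ 16 (mod 181)
38^8 = (38^4)^2 ≡ 16^2 = 256 ≡ 75 (mod 181)
38^13 = 38^8 · 38^4 · 38^1 ≡ 75 · 16 · 38 ≡ 169 (mod 181).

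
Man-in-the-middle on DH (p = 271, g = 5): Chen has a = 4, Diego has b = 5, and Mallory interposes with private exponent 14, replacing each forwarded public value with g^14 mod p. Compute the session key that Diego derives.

259

Diego receives Mallory's public value M = 5^14 mod 271 instead of the honest one.
5^1 ≡ 5 (mod 271)
5^2 = (5^1)^2 ≡ 5^2 = 25 ≡ 25 (mod 271)
5^4 = (5^2)^2 ≡ 25^2 = 625 ≡ 83 (mod 271)
5^8 = (5^4)^2 ≡ 83^2 = 6889 ≡ 114 (mod 271)
5^14 = 5^8 · 5^4 · 5^2 ≡ 114 · 83 · 25 ≡ 238 (mod 271).
So M = 238. Diego computes K = M^5 mod 271.
238^1 ≡ 238 (mod 271)
238^2 = (238^1)^2 ≡ 238^2 = 56644 ≡ 5 (mod 271)
238^4 = (238^2)^2 ≡ 5^2 = 25 ≡ 25 (mod 271)
238^5 = 238^4 · 238^1 ≡ 25 · 238 ≡ 259 (mod 271).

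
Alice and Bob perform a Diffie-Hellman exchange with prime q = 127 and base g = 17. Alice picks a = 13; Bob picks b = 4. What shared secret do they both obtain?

44

Alice sends A = g^a mod q = 17^13 mod 127.
17^1 ≡ 17 (mod 127)
17^2 = (17^1)^2 ≡ 17^2 = 289 ≡ 35 (mod 127)
17^4 = (17^2)^2 ≡ 35^2 = 1225 ≡ 82 (mod 127)
17^8 = (17^4)^2 ≡ 82^2 = 6724 ≡ 120 (mod 127)
17^13 = 17^8 · 17^4 · 17^1 ≡ 120 · 82 · 17 ≡ 21 (mod 127).
So A = 21. Bob then computes K = A^b mod q = 21^4 mod 127.
21^1 ≡ 21 (mod 127)
21^2 = (21^1)^2 ≡ 21^2 = 441 ≡ 60 (mod 127)
21^4 = (21^2)^2 ≡ 60^2 = 3600 ≡ 44 (mod 127)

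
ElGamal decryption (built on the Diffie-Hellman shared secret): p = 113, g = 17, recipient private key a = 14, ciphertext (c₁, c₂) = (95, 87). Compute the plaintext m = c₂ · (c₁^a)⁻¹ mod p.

51

Shared mask s = c₁^a mod p = 95^14 mod 113.
95^1 ≡ 95 (mod 113)
95^2 = (95^1)^2 ≡ 95^2 = 9025 ≡ 98 (mod 113)
95^4 = (95^2)^2 ≡ 98^2 = 9604 ≡ 112 (mod 113)
95^8 = (95^4)^2 ≡ 112^2 = 12544 ≡ 1 (mod 113)
95^14 = 95^8 · 95^4 · 95^2 ≡ 1 · 112 · 98 ≡ 15 (mod 113).
So s = 15; s⁻¹ ≡ 98 (mod 113).
m = c₂ · s⁻¹ mod 113 = 87 · 98 mod 113 = 51.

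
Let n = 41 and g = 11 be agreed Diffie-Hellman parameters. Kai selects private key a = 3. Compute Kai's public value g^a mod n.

19

Public value = 11^3 mod 41.
11^1 ≡ 11 (mod 41)
11^2 = (11^1)^2 ≡ 11^2 = 121 ≡ 39 (mod 41)
11^3 = 11^2 · 11^1 ≡ 39 · 11 ≡ 19 (mod 41).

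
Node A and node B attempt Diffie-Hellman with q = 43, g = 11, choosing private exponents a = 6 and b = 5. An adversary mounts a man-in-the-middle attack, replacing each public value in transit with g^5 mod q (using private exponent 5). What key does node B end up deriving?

21

Node B receives an adversary's public value M = 11^5 mod 43 instead of the honest one.
11^1 ≡ 11 (mod 43)
11^2 = (11^1)^2 ≡ 11^2 = 121 ≡ 35 (mod 43)
11^4 = (11^2)^2 ≡ 35^2 = 1225 ≡ 21 (mod 43)
11^5 = 11^4 · 11^1 ≡ 21 · 11 ≡ 16 (mod 43).
So M = 16. Node B computes K = M^5 mod 43.
16^1 ≡ 16 (mod 43)
16^2 = (16^1)^2 ≡ 16^2 = 256 ≡ 41 (mod 43)
16^4 = (16^2)^2 ≡ 41^2 = 1681 ≡ 4 (mod 43)
16^5 = 16^4 · 16^1 ≡ 4 · 16 ≡ 21 (mod 43).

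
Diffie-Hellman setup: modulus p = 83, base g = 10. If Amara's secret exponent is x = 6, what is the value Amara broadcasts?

Public value = 10^6 (mod 83).
10^1 ≡ 10 (mod 83)
10^2 = (10^1)^2 ≡ 10^2 = 100 ≡ 17 (mod 83)
10^4 = (10^2)^2 ≡ 17^2 = 289 ≡ 40 (mod 83)
10^6 = 10^4 · 10^2 ≡ 40 · 17 ≡ 16 (mod 83).

16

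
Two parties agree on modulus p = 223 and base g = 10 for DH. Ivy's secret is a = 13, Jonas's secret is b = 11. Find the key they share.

204

Ivy sends A = g^a mod p = 10^13 mod 223.
10^1 ≡ 10 (mod 223)
10^2 = (10^1)^2 ≡ 10^2 = 100 ≡ 100 (mod 223)
10^4 = (10^2)^2 ≡ 100^2 = 10000 ≡ 188 (mod 223)
10^8 = (10^4)^2 ≡ 188^2 = 35344 ≡ 110 (mod 223)
10^13 = 10^8 · 10^4 · 10^1 ≡ 110 · 188 · 10 ≡ 79 (mod 223).
So A = 79. Jonas then computes K = A^b mod p = 79^11 mod 223.
79^1 ≡ 79 (mod 223)
79^2 = (79^1)^2 ≡ 79^2 = 6241 ≡ 220 (mod 223)
79^4 = (79^2)^2 ≡ 220^2 = 48400 ≡ 9 (mod 223)
79^8 = (79^4)^2 ≡ 9^2 = 81 ≡ 81 (mod 223)
79^11 = 79^8 · 79^2 · 79^1 ≡ 81 · 220 · 79 ≡ 204 (mod 223).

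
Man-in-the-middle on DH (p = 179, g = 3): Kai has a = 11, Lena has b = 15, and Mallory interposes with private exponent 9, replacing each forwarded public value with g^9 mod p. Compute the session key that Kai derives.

Kai receives Mallory's public value M = 3^9 mod 179 instead of the honest one.
3^1 ≡ 3 (mod 179)
3^2 = (3^1)^2 ≡ 3^2 = 9 ≡ 9 (mod 179)
3^4 = (3^2)^2 ≡ 9^2 = 81 ≡ 81 (mod 179)
3^8 = (3^4)^2 ≡ 81^2 = 6561 ≡ 117 (mod 179)
3^9 = 3^8 · 3^1 ≡ 117 · 3 ≡ 172 (mod 179).
So M = 172. Kai computes K = M^11 mod 179.
172^1 ≡ 172 (mod 179)
172^2 = (172^1)^2 ≡ 172^2 = 29584 ≡ 49 (mod 179)
172^4 = (172^2)^2 ≡ 49^2 = 2401 ≡ 74 (mod 179)
172^8 = (172^4)^2 ≡ 74^2 = 5476 ≡ 106 (mod 179)
172^11 = 172^8 · 172^2 · 172^1 ≡ 106 · 49 · 172 ≡ 158 (mod 179).

158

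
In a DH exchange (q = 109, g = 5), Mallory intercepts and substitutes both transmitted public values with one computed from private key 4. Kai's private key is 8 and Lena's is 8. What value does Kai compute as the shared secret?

Kai receives Mallory's public value M = 5^4 mod 109 instead of the honest one.
5^1 ≡ 5 (mod 109)
5^2 = (5^1)^2 ≡ 5^2 = 25 ≡ 25 (mod 109)
5^4 = (5^2)^2 ≡ 25^2 = 625 ≡ 80 (mod 109)
So M = 80. Kai computes K = M^8 mod 109.
80^1 ≡ 80 (mod 109)
80^2 = (80^1)^2 ≡ 80^2 = 6400 ≡ 78 (mod 109)
80^4 = (80^2)^2 ≡ 78^2 = 6084 ≡ 89 (mod 109)
80^8 = (80^4)^2 ≡ 89^2 = 7921 ≡ 73 (mod 109)

73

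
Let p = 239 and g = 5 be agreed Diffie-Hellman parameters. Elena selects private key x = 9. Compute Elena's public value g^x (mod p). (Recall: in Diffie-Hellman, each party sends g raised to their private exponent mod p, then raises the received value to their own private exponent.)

Public value = 5^9 (mod 239).
5^1 ≡ 5 (mod 239)
5^2 = (5^1)^2 ≡ 5^2 = 25 ≡ 25 (mod 239)
5^4 = (5^2)^2 ≡ 25^2 = 625 ≡ 147 (mod 239)
5^8 = (5^4)^2 ≡ 147^2 = 21609 ≡ 99 (mod 239)
5^9 = 5^8 · 5^1 ≡ 99 · 5 ≡ 17 (mod 239).

17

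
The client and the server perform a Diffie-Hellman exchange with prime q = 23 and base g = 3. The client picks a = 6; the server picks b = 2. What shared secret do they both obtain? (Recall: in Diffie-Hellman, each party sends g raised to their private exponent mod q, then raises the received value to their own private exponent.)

3

The client sends A = g^a mod q = 3^6 mod 23.
3^1 ≡ 3 (mod 23)
3^2 = (3^1)^2 ≡ 3^2 = 9 ≡ 9 (mod 23)
3^4 = (3^2)^2 ≡ 9^2 = 81 ≡ 12 (mod 23)
3^6 = 3^4 · 3^2 ≡ 12 · 9 ≡ 16 (mod 23).
So A = 16. The server then computes K = A^b mod q = 16^2 mod 23.
16^1 ≡ 16 (mod 23)
16^2 = (16^1)^2 ≡ 16^2 = 256 ≡ 3 (mod 23)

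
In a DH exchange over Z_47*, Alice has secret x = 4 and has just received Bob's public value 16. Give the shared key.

18

Shared key K = 16^4 mod 47.
16^1 ≡ 16 (mod 47)
16^2 = (16^1)^2 ≡ 16^2 = 256 ≡ 21 (mod 47)
16^4 = (16^2)^2 ≡ 21^2 = 441 ≡ 18 (mod 47)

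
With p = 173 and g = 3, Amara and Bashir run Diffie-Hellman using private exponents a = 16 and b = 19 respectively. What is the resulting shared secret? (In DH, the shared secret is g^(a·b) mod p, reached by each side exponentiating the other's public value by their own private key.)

84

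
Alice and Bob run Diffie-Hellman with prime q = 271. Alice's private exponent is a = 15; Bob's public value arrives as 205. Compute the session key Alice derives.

Shared key K = 205^15 mod 271.
205^1 ≡ 205 (mod 271)
205^2 = (205^1)^2 ≡ 205^2 = 42025 ≡ 20 (mod 271)
205^4 = (205^2)^2 ≡ 20^2 = 400 ≡ 129 (mod 271)
205^8 = (205^4)^2 ≡ 129^2 = 16641 ≡ 110 (mod 271)
205^15 = 205^8 · 205^4 · 205^2 · 205^1 ≡ 110 · 129 · 20 · 205 ≡ 178 (mod 271).

178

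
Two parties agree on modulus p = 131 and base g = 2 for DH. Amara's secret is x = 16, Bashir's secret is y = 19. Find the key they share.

34

Bashir sends B = g^y mod p = 2^19 mod 131.
2^1 ≡ 2 (mod 131)
2^2 = (2^1)^2 ≡ 2^2 = 4 ≡ 4 (mod 131)
2^4 = (2^2)^2 ≡ 4^2 = 16 ≡ 16 (mod 131)
2^8 = (2^4)^2 ≡ 16^2 = 256 ≡ 125 (mod 131)
2^16 = (2^8)^2 ≡ 125^2 = 15625 ≡ 36 (mod 131)
2^19 = 2^16 · 2^2 · 2^1 ≡ 36 · 4 · 2 ≡ 26 (mod 131).
So B = 26. Amara then computes K = B^x mod p = 26^16 mod 131.
26^1 ≡ 26 (mod 131)
26^2 = (26^1)^2 ≡ 26^2 = 676 ≡ 21 (mod 131)
26^4 = (26^2)^2 ≡ 21^2 = 441 ≡ 48 (mod 131)
26^8 = (26^4)^2 ≡ 48^2 = 2304 ≡ 77 (mod 131)
26^16 = (26^8)^2 ≡ 77^2 = 5929 ≡ 34 (mod 131)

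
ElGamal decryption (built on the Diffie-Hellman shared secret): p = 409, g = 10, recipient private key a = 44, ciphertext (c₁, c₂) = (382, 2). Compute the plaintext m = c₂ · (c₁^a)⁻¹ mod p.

Shared mask s = c₁^a mod p = 382^44 mod 409.
382^1 ≡ 382 (mod 409)
382^2 = (382^1)^2 ≡ 382^2 = 145924 ≡ 320 (mod 409)
382^4 = (382^2)^2 ≡ 320^2 = 102400 ≡ 150 (mod 409)
382^8 = (382^4)^2 ≡ 150^2 = 22500 ≡ 5 (mod 409)
382^16 = (382^8)^2 ≡ 5^2 = 25 ≡ 25 (mod 409)
382^32 = (382^16)^2 ≡ 25^2 = 625 ≡ 216 (mod 409)
382^44 = 382^32 · 382^8 · 382^4 ≡ 216 · 5 · 150 ≡ 36 (mod 409).
So s = 36; s⁻¹ ≡ 125 (mod 409).
m = c₂ · s⁻¹ mod 409 = 2 · 125 mod 409 = 250.

250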